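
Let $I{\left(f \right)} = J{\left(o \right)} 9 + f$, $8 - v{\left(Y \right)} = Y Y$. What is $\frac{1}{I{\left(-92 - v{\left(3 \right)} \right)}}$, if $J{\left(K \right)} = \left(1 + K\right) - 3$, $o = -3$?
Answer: $- \frac{1}{136} \approx -0.0073529$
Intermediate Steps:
$v{\left(Y \right)} = 8 - Y^{2}$ ($v{\left(Y \right)} = 8 - Y Y = 8 - Y^{2}$)
$J{\left(K \right)} = -2 + K$
$I{\left(f \right)} = -45 + f$ ($I{\left(f \right)} = \left(-2 - 3\right) 9 + f = \left(-5\right) 9 + f = -45 + f$)
$\frac{1}{I{\left(-92 - v{\left(3 \right)} \right)}} = \frac{1}{-45 - \left(100 - 9\right)} = \frac{1}{-45 - 91} = \frac{1}{-136} = - \frac{1}{136}$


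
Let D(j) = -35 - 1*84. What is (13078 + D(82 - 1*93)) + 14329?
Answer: 27288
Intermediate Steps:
D(j) = -119 (D(j) = -35 - 84 = -119)
(13078 + D(82 - 1*93)) + 14329 = (13078 - 119) + 14329 = 12959 + 14329 = 27288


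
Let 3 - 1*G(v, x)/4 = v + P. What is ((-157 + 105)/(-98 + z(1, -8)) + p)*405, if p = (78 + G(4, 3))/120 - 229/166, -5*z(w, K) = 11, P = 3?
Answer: -7721973/55444 ≈ -139.28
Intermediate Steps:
z(w, K) = -11/5 (z(w, K) = -⅕*11 = -11/5)
G(v, x) = -4*v (G(v, x) = 12 - 4*(v + 3) = 12 - 4*(3 + v) = 12 + (-12 - 4*v) = -4*v)
p = -4297/4980 (p = (78 - 4*4)/120 - 229/166 = (78 - 16)*(1/120) - 229*1/166 = 62*(1/120) - 229/166 = 31/60 - 229/166 = -4297/4980 ≈ -0.86285)
((-157 + 105)/(-98 + z(1, -8)) + p)*405 = ((-157 + 105)/(-98 - 11/5) - 4297/4980)*405 = (-52/(-501/5) - 4297/4980)*405 = (-52*(-5/501) - 4297/4980)*405 = (260/501 - 4297/4980)*405 = -95333/277220*405 = -7721973/55444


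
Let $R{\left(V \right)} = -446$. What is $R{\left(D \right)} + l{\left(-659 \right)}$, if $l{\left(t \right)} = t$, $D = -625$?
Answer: $-1105$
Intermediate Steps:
$R{\left(D \right)} + l{\left(-659 \right)} = -446 - 659 = -1105$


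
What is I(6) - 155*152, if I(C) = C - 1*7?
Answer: -23561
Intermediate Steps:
I(C) = -7 + C (I(C) = C - 7 = -7 + C)
I(6) - 155*152 = (-7 + 6) - 155*152 = -1 - 23560 = -23561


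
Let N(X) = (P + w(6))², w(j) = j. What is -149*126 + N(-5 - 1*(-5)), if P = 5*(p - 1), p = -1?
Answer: -18758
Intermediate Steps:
P = -10 (P = 5*(-1 - 1) = 5*(-2) = -10)
N(X) = 16 (N(X) = (-10 + 6)² = (-4)² = 16)
-149*126 + N(-5 - 1*(-5)) = -149*126 + 16 = -18774 + 16 = -18758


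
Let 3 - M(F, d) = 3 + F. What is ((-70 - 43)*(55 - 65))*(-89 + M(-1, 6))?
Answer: -99440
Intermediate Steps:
M(F, d) = -F (M(F, d) = 3 - (3 + F) = 3 + (-3 - F) = -F)
((-70 - 43)*(55 - 65))*(-89 + M(-1, 6)) = ((-70 - 43)*(55 - 65))*(-89 - 1*(-1)) = (-113*(-10))*(-89 + 1) = 1130*(-88) = -99440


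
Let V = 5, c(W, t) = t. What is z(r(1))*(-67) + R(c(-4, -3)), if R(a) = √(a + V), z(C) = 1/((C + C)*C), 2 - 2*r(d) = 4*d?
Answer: -67/2 + √2 ≈ -32.086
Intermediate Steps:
r(d) = 1 - 2*d
z(C) = 1/(2*C²) (z(C) = 1/(((2*C))*C) = (1/(2*C))/C = 1/(2*C²))
R(a) = √(5 + a) (R(a) = √(a + 5) = √(5 + a))
z(r(1))*(-67) + R(c(-4, -3)) = (1/(2*(1 - 2*1)²))*(-67) + √(5 - 3) = (1/(2*(1 - 2)²))*(-67) + √2 = ((½)/(-1)²)*(-67) + √2 = ((½)*1)*(-67) + √2 = (½)*(-67) + √2 = -67/2 + √2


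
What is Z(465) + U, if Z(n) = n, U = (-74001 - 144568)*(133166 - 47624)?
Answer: -18696828933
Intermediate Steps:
U = -18696829398 (U = -218569*85542 = -18696829398)
Z(465) + U = 465 - 18696829398 = -18696828933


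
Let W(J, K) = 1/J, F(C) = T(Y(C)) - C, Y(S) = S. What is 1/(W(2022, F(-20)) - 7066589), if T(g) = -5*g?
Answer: -2022/14288642957 ≈ -1.4151e-7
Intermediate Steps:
F(C) = -6*C (F(C) = -5*C - C = -6*C)
1/(W(2022, F(-20)) - 7066589) = 1/(1/2022 - 7066589) = 1/(-14288642957/2022) = -2022/14288642957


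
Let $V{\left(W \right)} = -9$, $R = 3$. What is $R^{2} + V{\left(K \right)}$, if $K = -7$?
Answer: $0$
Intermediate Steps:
$R^{2} + V{\left(K \right)} = 3^{2} - 9 = 9 - 9 = 0$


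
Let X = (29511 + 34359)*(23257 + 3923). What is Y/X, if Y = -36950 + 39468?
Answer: 1259/867993300 ≈ 1.4505e-6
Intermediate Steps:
X = 1735986600 (X = 63870*27180 = 1735986600)
Y = 2518
Y/X = 2518/1735986600 = 2518*(1/1735986600) = 1259/867993300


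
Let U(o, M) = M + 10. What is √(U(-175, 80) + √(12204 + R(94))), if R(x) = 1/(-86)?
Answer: √(665640 + 86*√90260698)/86 ≈ 14.159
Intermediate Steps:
R(x) = -1/86
U(o, M) = 10 + M
√(U(-175, 80) + √(12204 + R(94))) = √((10 + 80) + √(12204 - 1/86)) = √(90 + √(1049543/86)) = √(90 + √90260698/86)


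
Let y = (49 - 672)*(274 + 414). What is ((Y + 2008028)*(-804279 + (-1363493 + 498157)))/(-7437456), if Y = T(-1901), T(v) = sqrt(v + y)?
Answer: 838158417305/1859364 + 8348075*I*sqrt(17221)/7437456 ≈ 4.5078e+5 + 147.3*I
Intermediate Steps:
y = -428624 (y = -623*688 = -428624)
T(v) = sqrt(-428624 + v) (T(v) = sqrt(v - 428624) = sqrt(-428624 + v))
Y = 5*I*sqrt(17221) (Y = sqrt(-428624 - 1901) = sqrt(-430525) = 5*I*sqrt(17221) ≈ 656.14*I)
((Y + 2008028)*(-804279 + (-1363493 + 498157)))/(-7437456) = ((5*I*sqrt(17221) + 2008028)*(-804279 + (-1363493 + 498157)))/(-7437456) = ((2008028 + 5*I*sqrt(17221))*(-804279 - 865336))*(-1/7437456) = ((2008028 + 5*I*sqrt(17221))*(-1669615))*(-1/7437456) = (-3352633669220 - 8348075*I*sqrt(17221))*(-1/7437456) = 838158417305/1859364 + 8348075*I*sqrt(17221)/7437456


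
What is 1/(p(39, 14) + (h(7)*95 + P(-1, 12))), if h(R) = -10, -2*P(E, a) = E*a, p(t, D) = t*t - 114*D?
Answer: -1/1019 ≈ -0.00098135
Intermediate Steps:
p(t, D) = t**2 - 114*D
P(E, a) = -E*a/2
1/(p(39, 14) + (h(7)*95 + P(-1, 12))) = 1/((39**2 - 114*14) + (-10*95 - 1/2*(-1)*12)) = 1/((1521 - 1596) + (-950 + 6)) = 1/(-75 - 944) = 1/(-1019) = -1/1019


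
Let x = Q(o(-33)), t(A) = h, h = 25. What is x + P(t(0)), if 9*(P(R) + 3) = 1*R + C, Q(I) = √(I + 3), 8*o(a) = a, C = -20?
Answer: -22/9 + 3*I*√2/4 ≈ -2.4444 + 1.0607*I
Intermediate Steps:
o(a) = a/8
t(A) = 25
Q(I) = √(3 + I)
x = 3*I*√2/4 (x = √(3 + (⅛)*(-33)) = √(3 - 33/8) = √(-9/8) = 3*I*√2/4 ≈ 1.0607*I)
P(R) = -47/9 + R/9 (P(R) = -3 + (1*R - 20)/9 = -3 + (R - 20)/9 = -3 + (-20 + R)/9 = -3 + (-20/9 + R/9) = -47/9 + R/9)
x + P(t(0)) = 3*I*√2/4 + (-47/9 + (⅑)*25) = 3*I*√2/4 + (-47/9 + 25/9) = 3*I*√2/4 - 22/9 = -22/9 + 3*I*√2/4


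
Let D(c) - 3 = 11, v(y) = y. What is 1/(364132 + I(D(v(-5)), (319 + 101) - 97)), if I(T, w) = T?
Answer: 1/364146 ≈ 2.7462e-6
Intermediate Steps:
D(c) = 14 (D(c) = 3 + 11 = 14)
1/(364132 + I(D(v(-5)), (319 + 101) - 97)) = 1/(364132 + 14) = 1/364146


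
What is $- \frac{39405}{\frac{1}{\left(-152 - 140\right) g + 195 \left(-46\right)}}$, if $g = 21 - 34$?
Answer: $203881470$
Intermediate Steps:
$g = -13$
$- \frac{39405}{\frac{1}{\left(-152 - 140\right) g + 195 \left(-46\right)}} = - \frac{39405}{\frac{1}{\left(-152 - 140\right) \left(-13\right) + 195 \left(-46\right)}} = - \frac{39405}{\frac{1}{\left(-292\right) \left(-13\right) - 8970}} = - \frac{39405}{\frac{1}{3796 - 8970}} = - \frac{39405}{\frac{1}{-5174}} = - \frac{39405}{- \frac{1}{5174}} = \left(-39405\right) \left(-5174\right) = 203881470$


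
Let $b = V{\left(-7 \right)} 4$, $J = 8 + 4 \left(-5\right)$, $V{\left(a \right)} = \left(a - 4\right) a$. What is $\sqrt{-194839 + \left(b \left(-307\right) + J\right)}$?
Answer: $i \sqrt{289407} \approx 537.97 i$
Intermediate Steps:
$V{\left(a \right)} = a \left(-4 + a\right)$ ($V{\left(a \right)} = \left(-4 + a\right) a = a \left(-4 + a\right)$)
$J = -12$ ($J = 8 - 20 = -12$)
$b = 308$ ($b = - 7 \left(-4 - 7\right) 4 = \left(-7\right) \left(-11\right) 4 = 77 \cdot 4 = 308$)
$\sqrt{-194839 + \left(b \left(-307\right) + J\right)} = \sqrt{-194839 + \left(308 \left(-307\right) - 12\right)} = \sqrt{-194839 - 94568} = \sqrt{-289407} = i \sqrt{289407}$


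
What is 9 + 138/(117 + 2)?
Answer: 1209/119 ≈ 10.160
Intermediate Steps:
9 + 138/(117 + 2) = 9 + 138/119 = 1209/119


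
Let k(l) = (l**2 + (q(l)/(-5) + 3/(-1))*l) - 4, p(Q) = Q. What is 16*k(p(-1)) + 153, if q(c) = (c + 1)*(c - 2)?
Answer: 153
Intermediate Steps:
q(c) = (1 + c)*(-2 + c)
k(l) = -4 + l**2 + l*(-13/5 - l**2/5 + l/5) (k(l) = (l**2 + ((-2 + l**2 - l)/(-5) + 3/(-1))*l) - 4 = (l**2 + ((-2 + l**2 - l)*(-1/5) + 3*(-1))*l) - 4 = (l**2 + ((2/5 - l**2/5 + l/5) - 3)*l) - 4 = (l**2 + (-13/5 - l**2/5 + l/5)*l) - 4 = (l**2 + l*(-13/5 - l**2/5 + l/5)) - 4 = -4 + l**2 + l*(-13/5 - l**2/5 + l/5))
16*k(p(-1)) + 153 = 16*(-4 - 13/5*(-1) - 1/5*(-1)**3 + (6/5)*(-1)**2) + 153 = 16*(-4 + 13/5 - 1/5*(-1) + (6/5)*1) + 153 = 16*(-4 + 13/5 + 1/5 + 6/5) + 153 = 16*0 + 153 = 0 + 153 = 153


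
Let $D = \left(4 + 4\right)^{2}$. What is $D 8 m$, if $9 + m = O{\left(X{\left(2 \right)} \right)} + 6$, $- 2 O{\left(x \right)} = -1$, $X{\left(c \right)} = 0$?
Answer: $-1280$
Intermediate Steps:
$O{\left(x \right)} = \frac{1}{2}$ ($O{\left(x \right)} = \left(- \frac{1}{2}\right) \left(-1\right) = \frac{1}{2}$)
$D = 64$ ($D = 8^{2} = 64$)
$m = - \frac{5}{2}$ ($m = -9 + \left(\frac{1}{2} + 6\right) = -9 + \frac{13}{2} = - \frac{5}{2} \approx -2.5$)
$D 8 m = 64 \cdot 8 \left(- \frac{5}{2}\right) = 512 \left(- \frac{5}{2}\right) = -1280$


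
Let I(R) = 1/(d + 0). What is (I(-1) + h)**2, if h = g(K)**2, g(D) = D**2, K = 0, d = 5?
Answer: 1/25 ≈ 0.040000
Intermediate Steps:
I(R) = 1/5 (I(R) = 1/(5 + 0) = 1/5)
h = 0 (h = (0**2)**2 = 0**2 = 0)
(I(-1) + h)**2 = (1/5 + 0)**2 = (1/5)**2 = 1/25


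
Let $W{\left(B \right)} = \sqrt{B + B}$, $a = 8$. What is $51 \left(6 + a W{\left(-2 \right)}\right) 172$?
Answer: $52632 + 140352 i \approx 52632.0 + 1.4035 \cdot 10^{5} i$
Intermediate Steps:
$W{\left(B \right)} = \sqrt{2} \sqrt{B}$ ($W{\left(B \right)} = \sqrt{2 B} = \sqrt{2} \sqrt{B}$)
$51 \left(6 + a W{\left(-2 \right)}\right) 172 = 51 \left(6 + 8 \sqrt{2} \sqrt{-2}\right) 172 = 51 \left(6 + 8 \sqrt{2} i \sqrt{2}\right) 172 = 51 \left(6 + 8 \cdot 2 i\right) 172 = 51 \left(6 + 16 i\right) 172 = \left(306 + 816 i\right) 172 = 52632 + 140352 i$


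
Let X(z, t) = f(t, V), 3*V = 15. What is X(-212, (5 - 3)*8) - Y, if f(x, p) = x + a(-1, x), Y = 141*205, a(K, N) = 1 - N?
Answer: -28904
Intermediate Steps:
V = 5 (V = (1/3)*15 = 5)
Y = 28905
f(x, p) = 1 (f(x, p) = x + (1 - x) = 1)
X(z, t) = 1
X(-212, (5 - 3)*8) - Y = 1 - 1*28905 = 1 - 28905 = -28904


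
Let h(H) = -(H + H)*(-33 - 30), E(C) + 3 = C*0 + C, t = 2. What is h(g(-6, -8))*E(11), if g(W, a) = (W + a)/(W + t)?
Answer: 3528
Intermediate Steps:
g(W, a) = (W + a)/(2 + W) (g(W, a) = (W + a)/(W + 2) = (W + a)/(2 + W))
E(C) = -3 + C (E(C) = -3 + (C*0 + C) = -3 + (0 + C) = -3 + C)
h(H) = 126*H (h(H) = -2*H*(-63) = -(-126)*H = 126*H)
h(g(-6, -8))*E(11) = (126*((-6 - 8)/(2 - 6)))*(-3 + 11) = (126*(-14/(-4)))*8 = (126*(-1/4*(-14)))*8 = (126*(7/2))*8 = 441*8 = 3528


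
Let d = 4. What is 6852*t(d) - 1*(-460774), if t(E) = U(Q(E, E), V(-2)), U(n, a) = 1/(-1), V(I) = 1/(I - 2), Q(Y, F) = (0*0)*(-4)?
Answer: 453922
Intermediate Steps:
Q(Y, F) = 0 (Q(Y, F) = 0*(-4) = 0)
V(I) = 1/(-2 + I)
U(n, a) = -1
t(E) = -1
6852*t(d) - 1*(-460774) = 6852*(-1) - 1*(-460774) = -6852 + 460774 = 453922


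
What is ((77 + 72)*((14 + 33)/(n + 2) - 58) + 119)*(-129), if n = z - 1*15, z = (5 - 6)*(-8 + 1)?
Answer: 2500063/2 ≈ 1.2500e+6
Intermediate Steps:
z = 7 (z = -1*(-7) = 7)
n = -8 (n = 7 - 1*15 = 7 - 15 = -8)
((77 + 72)*((14 + 33)/(n + 2) - 58) + 119)*(-129) = ((77 + 72)*((14 + 33)/(-8 + 2) - 58) + 119)*(-129) = (149*(47/(-6) - 58) + 119)*(-129) = (149*(47*(-1/6) - 58) + 119)*(-129) = (149*(-47/6 - 58) + 119)*(-129) = (149*(-395/6) + 119)*(-129) = (-58855/6 + 119)*(-129) = -58141/6*(-129) = 2500063/2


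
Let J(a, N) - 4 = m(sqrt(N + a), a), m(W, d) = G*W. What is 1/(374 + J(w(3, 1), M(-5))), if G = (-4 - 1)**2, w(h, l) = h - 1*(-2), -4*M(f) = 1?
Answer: 1512/559661 - 50*sqrt(19)/559661 ≈ 0.0023122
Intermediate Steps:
M(f) = -1/4 (M(f) = -1/4*1 = -1/4)
w(h, l) = 2 + h (w(h, l) = h + 2 = 2 + h)
G = 25 (G = (-5)**2 = 25)
m(W, d) = 25*W
J(a, N) = 4 + 25*sqrt(N + a)
1/(374 + J(w(3, 1), M(-5))) = 1/(374 + (4 + 25*sqrt(-1/4 + (2 + 3)))) = 1/(374 + (4 + 25*sqrt(-1/4 + 5))) = 1/(374 + (4 + 25*sqrt(19/4))) = 1/(374 + (4 + 25*(sqrt(19)/2))) = 1/(374 + (4 + 25*sqrt(19)/2)) = 1/(378 + 25*sqrt(19)/2)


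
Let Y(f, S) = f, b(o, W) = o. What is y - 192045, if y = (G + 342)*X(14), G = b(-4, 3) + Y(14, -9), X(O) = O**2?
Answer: -123053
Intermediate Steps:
G = 10 (G = -4 + 14 = 10)
y = 68992 (y = (10 + 342)*14**2 = 352*196 = 68992)
y - 192045 = 68992 - 192045 = -123053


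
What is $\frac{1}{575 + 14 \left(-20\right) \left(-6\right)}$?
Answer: $\frac{1}{2255} \approx 0.00044346$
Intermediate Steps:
$\frac{1}{575 + 14 \left(-20\right) \left(-6\right)} = \frac{1}{575 - -1680} = \frac{1}{575 + 1680} = \frac{1}{2255}$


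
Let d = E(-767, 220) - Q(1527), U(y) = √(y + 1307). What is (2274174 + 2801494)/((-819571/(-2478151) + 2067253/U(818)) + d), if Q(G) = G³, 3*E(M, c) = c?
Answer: -2122595719708751203048993276611000/1488987936304368497345618333969379619 - 2899712112958025628273684180*√85/1488987936304368497345618333969379619 ≈ -0.0014255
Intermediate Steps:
U(y) = √(1307 + y)
E(M, c) = c/3
d = -10681650329/3 (d = (⅓)*220 - 1*1527³ = 220/3 - 1*3560550183 = 220/3 - 3560550183 = -10681650329/3 ≈ -3.5606e+9)
(2274174 + 2801494)/((-819571/(-2478151) + 2067253/U(818)) + d) = (2274174 + 2801494)/((-819571/(-2478151) + 2067253/(√(1307 + 818))) - 10681650329/3) = 5075668/((-819571*(-1/2478151) + 2067253/(√2125)) - 10681650329/3) = 5075668/((819571/2478151 + 2067253/((5*√85))) - 10681650329/3) = 5075668/((819571/2478151 + 2067253*(√85/425)) - 10681650329/3) = 5075668/((819571/2478151 + 2067253*√85/425) - 10681650329/3) = 5075668/(-26470742442002966/7434453 + 2067253*√85/425)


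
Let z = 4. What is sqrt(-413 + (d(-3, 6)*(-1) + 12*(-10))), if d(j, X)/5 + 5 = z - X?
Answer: I*sqrt(498) ≈ 22.316*I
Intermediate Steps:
d(j, X) = -5 - 5*X (d(j, X) = -25 + 5*(4 - X) = -25 + (20 - 5*X) = -5 - 5*X)
sqrt(-413 + (d(-3, 6)*(-1) + 12*(-10))) = sqrt(-413 + ((-5 - 5*6)*(-1) + 12*(-10))) = sqrt(-413 + ((-5 - 30)*(-1) - 120)) = sqrt(-413 + (-35*(-1) - 120)) = sqrt(-413 + (35 - 120)) = sqrt(-413 - 85) = sqrt(-498) = I*sqrt(498)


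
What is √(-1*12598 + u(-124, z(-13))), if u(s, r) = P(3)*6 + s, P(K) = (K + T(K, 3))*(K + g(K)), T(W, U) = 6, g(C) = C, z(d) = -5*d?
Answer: I*√12398 ≈ 111.35*I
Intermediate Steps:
P(K) = 2*K*(6 + K) (P(K) = (K + 6)*(K + K) = (6 + K)*(2*K) = 2*K*(6 + K))
u(s, r) = 324 + s (u(s, r) = (2*3*(6 + 3))*6 + s = (2*3*9)*6 + s = 54*6 + s = 324 + s)
√(-1*12598 + u(-124, z(-13))) = √(-1*12598 + (324 - 124)) = √(-12598 + 200) = √(-12398) = I*√12398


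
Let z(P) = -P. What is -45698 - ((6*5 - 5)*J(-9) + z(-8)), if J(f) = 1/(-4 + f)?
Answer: -594153/13 ≈ -45704.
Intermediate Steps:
-45698 - ((6*5 - 5)*J(-9) + z(-8)) = -45698 - ((6*5 - 5)/(-4 - 9) - 1*(-8)) = -45698 - ((30 - 5)/(-13) + 8) = -45698 - (25*(-1/13) + 8) = -45698 - (-25/13 + 8) = -45698 - 1*79/13 = -45698 - 79/13 = -594153/13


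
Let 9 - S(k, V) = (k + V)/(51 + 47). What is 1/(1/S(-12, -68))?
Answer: 481/49 ≈ 9.8163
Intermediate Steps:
S(k, V) = 9 - V/98 - k/98 (S(k, V) = 9 - (k + V)/(51 + 47) = 9 - (V + k)/98 = 9 - (V/98 + k/98) = 9 + (-V/98 - k/98) = 9 - V/98 - k/98)
1/(1/S(-12, -68)) = 1/(1/(9 - 1/98*(-68) - 1/98*(-12))) = 1/(1/(9 + 34/49 + 6/49)) = 1/(1/(481/49)) = 1/(49/481) = 481/49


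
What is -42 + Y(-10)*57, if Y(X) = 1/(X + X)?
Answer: -897/20 ≈ -44.850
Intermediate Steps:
Y(X) = 1/(2*X)
-42 + Y(-10)*57 = -42 + ((½)/(-10))*57 = -42 + ((½)*(-⅒))*57 = -42 - 1/20*57 = -42 - 57/20 = -897/20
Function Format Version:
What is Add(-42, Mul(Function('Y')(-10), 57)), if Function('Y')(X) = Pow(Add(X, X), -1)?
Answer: Rational(-897, 20) ≈ -44.850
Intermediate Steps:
Function('Y')(X) = Mul(Rational(1, 2), Pow(X, -1)) (Function('Y')(X) = Pow(Mul(2, X), -1) = Mul(Rational(1, 2), Pow(X, -1)))
Add(-42, Mul(Function('Y')(-10), 57)) = Add(-42, Mul(Mul(Rational(1, 2), Pow(-10, -1)), 57)) = Add(-42, Mul(Mul(Rational(1, 2), Rational(-1, 10)), 57)) = Add(-42, Mul(Rational(-1, 20), 57)) = Add(-42, Rational(-57, 20)) = Rational(-897, 20)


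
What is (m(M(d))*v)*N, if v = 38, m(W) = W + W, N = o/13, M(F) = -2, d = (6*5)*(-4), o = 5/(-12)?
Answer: 190/39 ≈ 4.8718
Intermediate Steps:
o = -5/12 (o = 5*(-1/12) = -5/12 ≈ -0.41667)
d = -120 (d = 30*(-4) = -120)
N = -5/156 (N = -5/12/13 = -5/12*1/13 = -5/156 ≈ -0.032051)
m(W) = 2*W
(m(M(d))*v)*N = ((2*(-2))*38)*(-5/156) = -4*38*(-5/156) = -152*(-5/156) = 190/39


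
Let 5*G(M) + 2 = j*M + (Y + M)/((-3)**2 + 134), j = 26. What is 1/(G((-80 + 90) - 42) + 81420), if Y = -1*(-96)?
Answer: 715/58096102 ≈ 1.2307e-5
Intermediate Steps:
Y = 96
G(M) = -38/143 + 3719*M/715 (G(M) = -2/5 + (26*M + (96 + M)/((-3)**2 + 134))/5 = -2/5 + (26*M + (96 + M)/(9 + 134))/5 = -2/5 + (26*M + (96 + M)/143)/5 = -2/5 + (26*M + (96 + M)*(1/143))/5 = -2/5 + (26*M + (96/143 + M/143))/5 = -2/5 + (96/143 + 3719*M/143)/5 = -2/5 + (96/715 + 3719*M/715) = -38/143 + 3719*M/715)
1/(G((-80 + 90) - 42) + 81420) = 1/((-38/143 + 3719*((-80 + 90) - 42)/715) + 81420) = 1/((-38/143 + 3719*(10 - 42)/715) + 81420) = 1/((-38/143 + (3719/715)*(-32)) + 81420) = 1/((-38/143 - 119008/715) + 81420) = 1/(-119198/715 + 81420) = 1/(58096102/715) = 715/58096102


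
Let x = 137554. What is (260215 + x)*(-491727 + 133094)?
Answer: -142653089777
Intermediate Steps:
(260215 + x)*(-491727 + 133094) = (260215 + 137554)*(-491727 + 133094) = 397769*(-358633) = -142653089777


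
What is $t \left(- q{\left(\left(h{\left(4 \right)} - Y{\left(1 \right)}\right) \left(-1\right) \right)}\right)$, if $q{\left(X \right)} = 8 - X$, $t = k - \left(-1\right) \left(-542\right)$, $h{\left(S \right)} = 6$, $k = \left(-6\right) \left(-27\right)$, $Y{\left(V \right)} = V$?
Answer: $4940$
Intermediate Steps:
$k = 162$
$t = -380$ ($t = 162 - \left(-1\right) \left(-542\right) = 162 - 542 = -380$)
$t \left(- q{\left(\left(h{\left(4 \right)} - Y{\left(1 \right)}\right) \left(-1\right) \right)}\right) = - 380 \left(- (8 - \left(6 - 1\right) \left(-1\right))\right) = - 380 \left(- (8 - 5 \left(-1\right))\right) = - 380 \left(- (8 - -5)\right) = - 380 \left(- (8 + 5)\right) = - 380 \left(\left(-1\right) 13\right) = \left(-380\right) \left(-13\right) = 4940$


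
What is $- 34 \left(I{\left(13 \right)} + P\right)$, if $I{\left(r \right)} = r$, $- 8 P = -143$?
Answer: $- \frac{4199}{4} \approx -1049.8$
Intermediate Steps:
$P = \frac{143}{8}$ ($P = \left(- \frac{1}{8}\right) \left(-143\right) = \frac{143}{8} \approx 17.875$)
$- 34 \left(I{\left(13 \right)} + P\right) = - 34 \left(13 + \frac{143}{8}\right) = \left(-34\right) \frac{247}{8} = - \frac{4199}{4}$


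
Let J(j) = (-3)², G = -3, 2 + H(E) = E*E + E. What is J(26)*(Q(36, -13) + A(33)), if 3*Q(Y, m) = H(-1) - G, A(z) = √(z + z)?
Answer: 3 + 9*√66 ≈ 76.116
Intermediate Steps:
H(E) = -2 + E + E² (H(E) = -2 + (E*E + E) = -2 + (E² + E) = -2 + (E + E²) = -2 + E + E²)
A(z) = √2*√z (A(z) = √(2*z) = √2*√z)
J(j) = 9
Q(Y, m) = ⅓ (Q(Y, m) = ((-2 - 1 + (-1)²) - 1*(-3))/3 = ((-2 - 1 + 1) + 3)/3 = (-2 + 3)/3 = (⅓)*1 = ⅓)
J(26)*(Q(36, -13) + A(33)) = 9*(⅓ + √2*√33) = 9*(⅓ + √66) = 3 + 9*√66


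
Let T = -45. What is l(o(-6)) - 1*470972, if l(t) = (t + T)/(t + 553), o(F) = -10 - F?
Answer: -258563677/549 ≈ -4.7097e+5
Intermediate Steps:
l(t) = (-45 + t)/(553 + t) (l(t) = (t - 45)/(t + 553) = (-45 + t)/(553 + t))
l(o(-6)) - 1*470972 = (-45 + (-10 - 1*(-6)))/(553 + (-10 - 1*(-6))) - 1*470972 = (-45 + (-10 + 6))/(553 + (-10 + 6)) - 470972 = (-45 - 4)/(553 - 4) - 470972 = -49/549 - 470972 = -258563677/549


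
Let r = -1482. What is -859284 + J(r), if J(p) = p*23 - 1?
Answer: -893371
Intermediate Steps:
J(p) = -1 + 23*p (J(p) = 23*p - 1 = -1 + 23*p)
-859284 + J(r) = -859284 + (-1 + 23*(-1482)) = -859284 + (-1 - 34086) = -859284 - 34087 = -893371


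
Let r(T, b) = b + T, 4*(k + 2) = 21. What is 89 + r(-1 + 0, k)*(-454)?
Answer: -1865/2 ≈ -932.50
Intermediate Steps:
k = 13/4 (k = -2 + (¼)*21 = -2 + 21/4 = 13/4 ≈ 3.2500)
r(T, b) = T + b
89 + r(-1 + 0, k)*(-454) = 89 + ((-1 + 0) + 13/4)*(-454) = 89 + (-1 + 13/4)*(-454) = 89 + (9/4)*(-454) = 89 - 2043/2 = -1865/2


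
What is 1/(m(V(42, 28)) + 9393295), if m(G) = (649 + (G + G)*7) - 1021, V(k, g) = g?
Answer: 1/9393315 ≈ 1.0646e-7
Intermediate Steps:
m(G) = -372 + 14*G (m(G) = (649 + (2*G)*7) - 1021 = (649 + 14*G) - 1021 = -372 + 14*G)
1/(m(V(42, 28)) + 9393295) = 1/((-372 + 14*28) + 9393295) = 1/((-372 + 392) + 9393295) = 1/(20 + 9393295) = 1/9393315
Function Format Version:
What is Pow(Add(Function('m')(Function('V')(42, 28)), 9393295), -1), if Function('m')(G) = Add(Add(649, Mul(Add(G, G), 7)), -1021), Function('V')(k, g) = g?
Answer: Rational(1, 9393315) ≈ 1.0646e-7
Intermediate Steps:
Function('m')(G) = Add(-372, Mul(14, G)) (Function('m')(G) = Add(Add(649, Mul(Mul(2, G), 7)), -1021) = Add(Add(649, Mul(14, G)), -1021) = Add(-372, Mul(14, G)))
Pow(Add(Function('m')(Function('V')(42, 28)), 9393295), -1) = Pow(Add(Add(-372, Mul(14, 28)), 9393295), -1) = Pow(Add(Add(-372, 392), 9393295), -1) = Pow(Add(20, 9393295), -1) = Pow(9393315, -1) = Rational(1, 9393315)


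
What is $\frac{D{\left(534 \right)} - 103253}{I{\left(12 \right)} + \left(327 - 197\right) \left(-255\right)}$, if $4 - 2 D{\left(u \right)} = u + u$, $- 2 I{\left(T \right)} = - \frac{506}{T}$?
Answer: $\frac{1245420}{397547} \approx 3.1328$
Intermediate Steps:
$I{\left(T \right)} = \frac{253}{T}$ ($I{\left(T \right)} = - \frac{\left(-506\right) \frac{1}{T}}{2} = \frac{253}{T}$)
$D{\left(u \right)} = 2 - u$ ($D{\left(u \right)} = 2 - \frac{u + u}{2} = 2 - \frac{2 u}{2} = 2 - u$)
$\frac{D{\left(534 \right)} - 103253}{I{\left(12 \right)} + \left(327 - 197\right) \left(-255\right)} = \frac{\left(2 - 534\right) - 103253}{\frac{253}{12} + \left(327 - 197\right) \left(-255\right)} = \frac{\left(2 - 534\right) - 103253}{253 \cdot \frac{1}{12} + 130 \left(-255\right)} = \frac{-532 - 103253}{\frac{253}{12} - 33150} = - \frac{103785}{- \frac{397547}{12}} = \left(-103785\right) \left(- \frac{12}{397547}\right) = \frac{1245420}{397547}$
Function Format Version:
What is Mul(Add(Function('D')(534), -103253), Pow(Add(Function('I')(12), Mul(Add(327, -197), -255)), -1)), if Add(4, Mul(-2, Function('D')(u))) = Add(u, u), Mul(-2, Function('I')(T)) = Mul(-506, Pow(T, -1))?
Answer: Rational(1245420, 397547) ≈ 3.1328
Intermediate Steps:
Function('I')(T) = Mul(253, Pow(T, -1)) (Function('I')(T) = Mul(Rational(-1, 2), Mul(-506, Pow(T, -1))) = Mul(253, Pow(T, -1)))
Function('D')(u) = Add(2, Mul(-1, u)) (Function('D')(u) = Add(2, Mul(Rational(-1, 2), Add(u, u))) = Add(2, Mul(Rational(-1, 2), Mul(2, u))) = Add(2, Mul(-1, u)))
Mul(Add(Function('D')(534), -103253), Pow(Add(Function('I')(12), Mul(Add(327, -197), -255)), -1)) = Mul(Add(Add(2, Mul(-1, 534)), -103253), Pow(Add(Mul(253, Pow(12, -1)), Mul(Add(327, -197), -255)), -1)) = Mul(Add(Add(2, -534), -103253), Pow(Add(Mul(253, Rational(1, 12)), Mul(130, -255)), -1)) = Mul(Add(-532, -103253), Pow(Add(Rational(253, 12), -33150), -1)) = Mul(-103785, Pow(Rational(-397547, 12), -1)) = Mul(-103785, Rational(-12, 397547)) = Rational(1245420, 397547)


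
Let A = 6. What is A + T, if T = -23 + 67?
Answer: 50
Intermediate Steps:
T = 44
A + T = 6 + 44 = 50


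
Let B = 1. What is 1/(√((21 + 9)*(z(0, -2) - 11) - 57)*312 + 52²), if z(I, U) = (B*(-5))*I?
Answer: 1/16636 - 9*I*√43/432536 ≈ 6.0111e-5 - 0.00013644*I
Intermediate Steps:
z(I, U) = -5*I (z(I, U) = (1*(-5))*I = -5*I)
1/(√((21 + 9)*(z(0, -2) - 11) - 57)*312 + 52²) = 1/(√((21 + 9)*(-5*0 - 11) - 57)*312 + 52²) = 1/(√(30*(0 - 11) - 57)*312 + 2704) = 1/(√(30*(-11) - 57)*312 + 2704) = 1/(√(-330 - 57)*312 + 2704) = 1/(√(-387)*312 + 2704) = 1/((3*I*√43)*312 + 2704) = 1/(936*I*√43 + 2704) = 1/(2704 + 936*I*√43)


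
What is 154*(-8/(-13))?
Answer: 1232/13 ≈ 94.769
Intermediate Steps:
154*(-8/(-13)) = 154*(-1/13*(-8)) = 154*(8/13) = 1232/13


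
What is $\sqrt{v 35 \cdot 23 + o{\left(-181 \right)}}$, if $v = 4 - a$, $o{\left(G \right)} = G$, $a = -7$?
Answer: $\sqrt{8674} \approx 93.134$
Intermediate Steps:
$v = 11$ ($v = 4 - -7 = 4 + 7 = 11$)
$\sqrt{v 35 \cdot 23 + o{\left(-181 \right)}} = \sqrt{11 \cdot 35 \cdot 23 - 181} = \sqrt{385 \cdot 23 - 181} = \sqrt{8855 - 181} = \sqrt{8674}$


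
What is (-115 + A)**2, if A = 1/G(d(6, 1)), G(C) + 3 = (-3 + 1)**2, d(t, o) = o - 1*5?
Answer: 12996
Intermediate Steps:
d(t, o) = -5 + o (d(t, o) = o - 5 = -5 + o)
G(C) = 1 (G(C) = -3 + (-3 + 1)**2 = -3 + (-2)**2 = -3 + 4 = 1)
A = 1 (A = 1/1 = 1)
(-115 + A)**2 = (-115 + 1)**2 = (-114)**2 = 12996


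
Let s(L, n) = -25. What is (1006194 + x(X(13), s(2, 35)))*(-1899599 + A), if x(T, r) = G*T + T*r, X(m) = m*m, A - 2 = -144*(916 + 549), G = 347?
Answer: -2238482080884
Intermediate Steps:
A = -210958 (A = 2 - 144*(916 + 549) = 2 - 144*1465 = 2 - 210960 = -210958)
X(m) = m**2
x(T, r) = 347*T + T*r
(1006194 + x(X(13), s(2, 35)))*(-1899599 + A) = (1006194 + 13**2*(347 - 25))*(-1899599 - 210958) = (1006194 + 169*322)*(-2110557) = (1006194 + 54418)*(-2110557) = 1060612*(-2110557) = -2238482080884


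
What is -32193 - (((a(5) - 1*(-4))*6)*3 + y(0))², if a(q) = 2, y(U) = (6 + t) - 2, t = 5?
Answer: -45882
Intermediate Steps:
y(U) = 9 (y(U) = (6 + 5) - 2 = 11 - 2 = 9)
-32193 - (((a(5) - 1*(-4))*6)*3 + y(0))² = -32193 - (((2 - 1*(-4))*6)*3 + 9)² = -32193 - (((2 + 4)*6)*3 + 9)² = -32193 - ((6*6)*3 + 9)² = -32193 - (36*3 + 9)² = -32193 - (108 + 9)² = -32193 - 1*117² = -32193 - 1*13689 = -32193 - 13689 = -45882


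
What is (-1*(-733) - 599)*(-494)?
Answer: -66196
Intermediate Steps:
(-1*(-733) - 599)*(-494) = (733 - 599)*(-494) = 134*(-494) = -66196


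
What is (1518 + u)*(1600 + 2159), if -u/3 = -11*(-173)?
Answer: -15753969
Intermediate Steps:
u = -5709 (u = -(-33)*(-173) = -3*1903 = -5709)
(1518 + u)*(1600 + 2159) = (1518 - 5709)*(1600 + 2159) = -4191*3759 = -15753969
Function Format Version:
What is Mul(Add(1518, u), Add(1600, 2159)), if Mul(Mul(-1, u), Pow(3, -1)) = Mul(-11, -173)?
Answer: -15753969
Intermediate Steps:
u = -5709 (u = Mul(-3, Mul(-11, -173)) = Mul(-3, 1903) = -5709)
Mul(Add(1518, u), Add(1600, 2159)) = Mul(Add(1518, -5709), Add(1600, 2159)) = Mul(-4191, 3759) = -15753969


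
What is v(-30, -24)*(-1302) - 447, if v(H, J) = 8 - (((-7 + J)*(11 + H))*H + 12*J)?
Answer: -23392179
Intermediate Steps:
v(H, J) = 8 - 12*J - H*(-7 + J)*(11 + H) (v(H, J) = 8 - (H*(-7 + J)*(11 + H) + 12*J) = 8 - (12*J + H*(-7 + J)*(11 + H)) = 8 + (-12*J - H*(-7 + J)*(11 + H)) = 8 - 12*J - H*(-7 + J)*(11 + H))
v(-30, -24)*(-1302) - 447 = (8 - 12*(-24) + 7*(-30)**2 + 77*(-30) - 1*(-24)*(-30)**2 - 11*(-30)*(-24))*(-1302) - 447 = (8 + 288 + 7*900 - 2310 - 1*(-24)*900 - 7920)*(-1302) - 447 = (8 + 288 + 6300 - 2310 + 21600 - 7920)*(-1302) - 447 = 17966*(-1302) - 447 = -23391732 - 447 = -23392179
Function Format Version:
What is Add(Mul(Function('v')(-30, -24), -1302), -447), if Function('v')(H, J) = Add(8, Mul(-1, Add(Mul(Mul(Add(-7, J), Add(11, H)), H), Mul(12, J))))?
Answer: -23392179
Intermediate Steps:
Function('v')(H, J) = Add(8, Mul(-12, J), Mul(-1, H, Add(-7, J), Add(11, H))) (Function('v')(H, J) = Add(8, Mul(-1, Add(Mul(H, Add(-7, J), Add(11, H)), Mul(12, J)))) = Add(8, Mul(-1, Add(Mul(12, J), Mul(H, Add(-7, J), Add(11, H))))) = Add(8, Add(Mul(-12, J), Mul(-1, H, Add(-7, J), Add(11, H)))) = Add(8, Mul(-12, J), Mul(-1, H, Add(-7, J), Add(11, H))))
Add(Mul(Function('v')(-30, -24), -1302), -447) = Add(Mul(Add(8, Mul(-12, -24), Mul(7, Pow(-30, 2)), Mul(77, -30), Mul(-1, -24, Pow(-30, 2)), Mul(-11, -30, -24)), -1302), -447) = Add(Mul(Add(8, 288, Mul(7, 900), -2310, Mul(-1, -24, 900), -7920), -1302), -447) = Add(Mul(Add(8, 288, 6300, -2310, 21600, -7920), -1302), -447) = Add(Mul(17966, -1302), -447) = Add(-23391732, -447) = -23392179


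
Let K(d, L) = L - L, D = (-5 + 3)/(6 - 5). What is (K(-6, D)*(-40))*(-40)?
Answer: 0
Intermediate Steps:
D = -2 (D = -2/1 = -2*1 = -2)
K(d, L) = 0
(K(-6, D)*(-40))*(-40) = (0*(-40))*(-40) = 0*(-40) = 0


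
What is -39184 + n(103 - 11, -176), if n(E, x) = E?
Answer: -39092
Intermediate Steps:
-39184 + n(103 - 11, -176) = -39184 + (103 - 11) = -39184 + 92 = -39092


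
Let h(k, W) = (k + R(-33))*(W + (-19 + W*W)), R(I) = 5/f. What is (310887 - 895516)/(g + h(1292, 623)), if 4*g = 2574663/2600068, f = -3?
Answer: -588416188944/504844448921435 ≈ -0.0011655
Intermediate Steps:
g = 2574663/10400272 (g = (2574663/2600068)/4 = (2574663*(1/2600068))/4 = (¼)*(2574663/2600068) = 2574663/10400272 ≈ 0.24756)
R(I) = -5/3 (R(I) = 5/(-3) = 5*(-⅓) = -5/3)
h(k, W) = (-5/3 + k)*(-19 + W + W²) (h(k, W) = (k - 5/3)*(W + (-19 + W*W)) = (-5/3 + k)*(W + (-19 + W²)) = (-5/3 + k)*(-19 + W + W²))
(310887 - 895516)/(g + h(1292, 623)) = (310887 - 895516)/(2574663/10400272 + (95/3 - 19*1292 - 5/3*623 - 5/3*623² + 623*1292 + 1292*623²)) = -584629/(2574663/10400272 + (95/3 - 24548 - 3115/3 - 5/3*388129 + 804916 + 1292*388129)) = -584629/(2574663/10400272 + (95/3 - 24548 - 3115/3 - 1940645/3 + 804916 + 501462668)) = -584629/(2574663/10400272 + 1504785443/3) = -584629/15650177916564485/31200816 = -584629*31200816/15650177916564485 = -588416188944/504844448921435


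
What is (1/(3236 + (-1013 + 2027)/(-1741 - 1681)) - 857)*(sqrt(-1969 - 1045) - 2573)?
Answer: 12207850556226/5536289 - 4744597962*I*sqrt(3014)/5536289 ≈ 2.2051e+6 - 47049.0*I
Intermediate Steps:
(1/(3236 + (-1013 + 2027)/(-1741 - 1681)) - 857)*(sqrt(-1969 - 1045) - 2573) = (1/(3236 + 1014/(-3422)) - 857)*(sqrt(-3014) - 2573) = (1/(3236 + 1014*(-1/3422)) - 857)*(I*sqrt(3014) - 2573) = (1/(3236 - 507/1711) - 857)*(-2573 + I*sqrt(3014)) = (1/(5536289/1711) - 857)*(-2573 + I*sqrt(3014)) = (1711/5536289 - 857)*(-2573 + I*sqrt(3014)) = -4744597962*(-2573 + I*sqrt(3014))/5536289 = 12207850556226/5536289 - 4744597962*I*sqrt(3014)/5536289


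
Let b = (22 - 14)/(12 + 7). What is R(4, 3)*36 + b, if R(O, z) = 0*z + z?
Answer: 2060/19 ≈ 108.42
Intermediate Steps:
R(O, z) = z (R(O, z) = 0 + z = z)
b = 8/19 ≈ 0.42105
R(4, 3)*36 + b = 3*36 + 8/19 = 108 + 8/19 = 2060/19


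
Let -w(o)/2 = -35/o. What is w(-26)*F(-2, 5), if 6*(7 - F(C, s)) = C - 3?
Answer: -1645/78 ≈ -21.090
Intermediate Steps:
F(C, s) = 15/2 - C/6 (F(C, s) = 7 - (C - 3)/6 = 7 - (-3 + C)/6 = 7 + (½ - C/6) = 15/2 - C/6)
w(o) = 70/o (w(o) = -(-70)/o = 70/o)
w(-26)*F(-2, 5) = (70/(-26))*(15/2 - ⅙*(-2)) = (70*(-1/26))*(15/2 + ⅓) = -35/13*47/6 = -1645/78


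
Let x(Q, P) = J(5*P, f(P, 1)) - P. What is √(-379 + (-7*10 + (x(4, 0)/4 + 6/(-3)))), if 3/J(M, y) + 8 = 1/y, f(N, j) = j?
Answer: I*√88417/14 ≈ 21.239*I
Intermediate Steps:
J(M, y) = 3/(-8 + 1/y)
x(Q, P) = -3/7 - P (x(Q, P) = -3*1/(-1 + 8*1) - P = -3*1/(-1 + 8) - P = -3*1/7 - P = -3*1*⅐ - P = -3/7 - P)
√(-379 + (-7*10 + (x(4, 0)/4 + 6/(-3)))) = √(-379 + (-7*10 + ((-3/7 - 1*0)/4 + 6/(-3)))) = √(-379 + (-70 + ((-3/7 + 0)*(¼) + 6*(-⅓)))) = √(-379 + (-70 + (-3/7*¼ - 2))) = √(-379 + (-70 + (-3/28 - 2))) = √(-379 + (-70 - 59/28)) = √(-379 - 2019/28) = √(-12631/28) = I*√88417/14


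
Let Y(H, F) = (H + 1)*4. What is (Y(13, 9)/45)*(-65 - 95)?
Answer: -1792/9 ≈ -199.11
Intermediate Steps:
Y(H, F) = 4 + 4*H (Y(H, F) = (1 + H)*4 = 4 + 4*H)
(Y(13, 9)/45)*(-65 - 95) = ((4 + 4*13)/45)*(-65 - 95) = ((4 + 52)*(1/45))*(-160) = (56*(1/45))*(-160) = (56/45)*(-160) = -1792/9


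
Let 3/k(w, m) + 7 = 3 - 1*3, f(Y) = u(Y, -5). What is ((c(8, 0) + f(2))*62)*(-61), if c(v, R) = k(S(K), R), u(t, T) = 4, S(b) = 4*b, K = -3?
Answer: -94550/7 ≈ -13507.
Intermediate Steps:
f(Y) = 4
k(w, m) = -3/7 (k(w, m) = 3/(-7 + (3 - 1*3)) = 3/(-7 + (3 - 3)) = 3/(-7 + 0) = 3/(-7) = 3*(-⅐) = -3/7)
c(v, R) = -3/7
((c(8, 0) + f(2))*62)*(-61) = ((-3/7 + 4)*62)*(-61) = ((25/7)*62)*(-61) = (1550/7)*(-61) = -94550/7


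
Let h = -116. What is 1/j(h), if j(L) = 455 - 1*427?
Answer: 1/28 ≈ 0.035714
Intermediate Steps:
j(L) = 28 (j(L) = 455 - 427 = 28)
1/j(h) = 1/28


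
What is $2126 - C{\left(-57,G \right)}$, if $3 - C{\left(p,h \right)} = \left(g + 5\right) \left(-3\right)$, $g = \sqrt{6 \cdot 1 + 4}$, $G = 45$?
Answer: $2108 - 3 \sqrt{10} \approx 2098.5$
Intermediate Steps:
$g = \sqrt{10}$ ($g = \sqrt{6 + 4} = \sqrt{10} \approx 3.1623$)
$C{\left(p,h \right)} = 18 + 3 \sqrt{10}$ ($C{\left(p,h \right)} = 3 - \left(\sqrt{10} + 5\right) \left(-3\right) = 3 - \left(5 + \sqrt{10}\right) \left(-3\right) = 3 - \left(-15 - 3 \sqrt{10}\right) = 3 + \left(15 + 3 \sqrt{10}\right) = 18 + 3 \sqrt{10}$)
$2126 - C{\left(-57,G \right)} = 2126 - \left(18 + 3 \sqrt{10}\right) = 2108 - 3 \sqrt{10}$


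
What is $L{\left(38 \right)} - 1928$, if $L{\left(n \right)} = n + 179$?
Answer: $-1711$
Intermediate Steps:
$L{\left(n \right)} = 179 + n$
$L{\left(38 \right)} - 1928 = \left(179 + 38\right) - 1928 = 217 - 1928 = -1711$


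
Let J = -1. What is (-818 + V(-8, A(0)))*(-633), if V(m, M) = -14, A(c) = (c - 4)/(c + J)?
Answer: 526656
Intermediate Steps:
A(c) = (-4 + c)/(-1 + c) (A(c) = (c - 4)/(c - 1) = (-4 + c)/(-1 + c))
(-818 + V(-8, A(0)))*(-633) = (-818 - 14)*(-633) = -832*(-633) = 526656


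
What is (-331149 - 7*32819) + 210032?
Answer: -350850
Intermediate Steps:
(-331149 - 7*32819) + 210032 = (-331149 - 229733) + 210032 = -560882 + 210032 = -350850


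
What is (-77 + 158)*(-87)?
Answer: -7047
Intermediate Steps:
(-77 + 158)*(-87) = 81*(-87) = -7047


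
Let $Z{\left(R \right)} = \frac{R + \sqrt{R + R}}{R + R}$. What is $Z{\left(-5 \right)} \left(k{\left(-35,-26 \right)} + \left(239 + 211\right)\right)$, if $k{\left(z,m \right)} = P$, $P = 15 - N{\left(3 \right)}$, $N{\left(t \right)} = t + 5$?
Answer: $\frac{457}{2} - \frac{457 i \sqrt{10}}{10} \approx 228.5 - 144.52 i$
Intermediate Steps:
$N{\left(t \right)} = 5 + t$
$P = 7$ ($P = 15 - \left(5 + 3\right) = 15 - 8 = 7$)
$k{\left(z,m \right)} = 7$
$Z{\left(R \right)} = \frac{R + \sqrt{2} \sqrt{R}}{2 R}$ ($Z{\left(R \right)} = \frac{R + \sqrt{2 R}}{2 R} = \left(R + \sqrt{2} \sqrt{R}\right) \frac{1}{2 R} = \frac{R + \sqrt{2} \sqrt{R}}{2 R}$)
$Z{\left(-5 \right)} \left(k{\left(-35,-26 \right)} + \left(239 + 211\right)\right) = \left(\frac{1}{2} + \frac{\sqrt{2}}{2 i \sqrt{5}}\right) \left(7 + \left(239 + 211\right)\right) = \left(\frac{1}{2} + \frac{\sqrt{2} \left(- \frac{i \sqrt{5}}{5}\right)}{2}\right) \left(7 + 450\right) = \left(\frac{1}{2} - \frac{i \sqrt{10}}{10}\right) 457 = \frac{457}{2} - \frac{457 i \sqrt{10}}{10}$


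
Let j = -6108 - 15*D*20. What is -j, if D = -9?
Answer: 3408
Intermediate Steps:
j = -3408 (j = -6108 - 15*(-9)*20 = -6108 + 135*20 = -6108 + 2700 = -3408)
-j = -1*(-3408) = 3408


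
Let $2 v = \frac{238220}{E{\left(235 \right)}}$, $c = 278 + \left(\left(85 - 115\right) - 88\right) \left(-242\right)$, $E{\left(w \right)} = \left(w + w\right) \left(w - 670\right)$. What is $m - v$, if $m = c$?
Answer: $\frac{589523041}{20445} \approx 28835.0$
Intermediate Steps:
$E{\left(w \right)} = 2 w \left(-670 + w\right)$
$c = 28834$ ($c = 278 + \left(-30 - 88\right) \left(-242\right) = 278 - -28556 = 278 + 28556 = 28834$)
$m = 28834$
$v = - \frac{11911}{20445}$ ($v = \frac{238220 \frac{1}{2 \cdot 235 \left(-670 + 235\right)}}{2} = \frac{238220 \frac{1}{2 \cdot 235 \left(-435\right)}}{2} = \frac{238220 \frac{1}{-204450}}{2} = \frac{238220 \left(- \frac{1}{204450}\right)}{2} = \frac{1}{2} \left(- \frac{23822}{20445}\right) = - \frac{11911}{20445} \approx -0.58259$)
$m - v = 28834 - - \frac{11911}{20445} = 28834 + \frac{11911}{20445} = \frac{589523041}{20445}$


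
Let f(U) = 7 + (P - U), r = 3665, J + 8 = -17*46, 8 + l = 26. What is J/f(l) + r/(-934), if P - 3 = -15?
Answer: 653565/21482 ≈ 30.424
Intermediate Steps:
P = -12 (P = 3 - 15 = -12)
l = 18 (l = -8 + 26 = 18)
J = -790 (J = -8 - 17*46 = -8 - 782 = -790)
f(U) = -5 - U (f(U) = 7 + (-12 - U) = -5 - U)
J/f(l) + r/(-934) = -790/(-5 - 1*18) + 3665/(-934) = -790/(-5 - 18) + 3665*(-1/934) = -790/(-23) - 3665/934 = -790*(-1/23) - 3665/934 = 790/23 - 3665/934 = 653565/21482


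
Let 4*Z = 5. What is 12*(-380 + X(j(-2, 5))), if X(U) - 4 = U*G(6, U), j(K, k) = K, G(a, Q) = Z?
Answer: -4542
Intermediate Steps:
Z = 5/4 (Z = (1/4)*5 = 5/4 ≈ 1.2500)
G(a, Q) = 5/4
X(U) = 4 + 5*U/4 (X(U) = 4 + U*(5/4) = 4 + 5*U/4)
12*(-380 + X(j(-2, 5))) = 12*(-380 + (4 + (5/4)*(-2))) = 12*(-380 + (4 - 5/2)) = 12*(-380 + 3/2) = 12*(-757/2) = -4542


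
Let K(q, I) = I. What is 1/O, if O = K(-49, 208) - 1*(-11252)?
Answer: 1/11460 ≈ 8.7260e-5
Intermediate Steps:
O = 11460 (O = 208 - 1*(-11252) = 208 + 11252 = 11460)
1/O = 1/11460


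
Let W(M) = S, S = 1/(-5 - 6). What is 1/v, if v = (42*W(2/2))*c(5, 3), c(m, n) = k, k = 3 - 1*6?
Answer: 11/126 ≈ 0.087302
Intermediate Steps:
k = -3 (k = 3 - 6 = -3)
c(m, n) = -3
S = -1/11 (S = 1/(-11) = -1/11 ≈ -0.090909)
W(M) = -1/11
v = 126/11 (v = (42*(-1/11))*(-3) = -42/11*(-3) = 126/11 ≈ 11.455)
1/v = 1/(126/11) = 11/126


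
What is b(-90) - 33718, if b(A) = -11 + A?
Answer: -33819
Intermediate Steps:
b(-90) - 33718 = (-11 - 90) - 33718 = -101 - 33718 = -33819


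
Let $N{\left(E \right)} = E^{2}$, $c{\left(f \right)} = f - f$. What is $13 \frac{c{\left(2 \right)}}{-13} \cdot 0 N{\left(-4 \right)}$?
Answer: $0$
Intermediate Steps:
$c{\left(f \right)} = 0$
$13 \frac{c{\left(2 \right)}}{-13} \cdot 0 N{\left(-4 \right)} = 13 \frac{0}{-13} \cdot 0 \left(-4\right)^{2} = 13 \cdot 0 \left(- \frac{1}{13}\right) 0 \cdot 16 = 13 \cdot 0 \cdot 0 = 0 \cdot 0 = 0$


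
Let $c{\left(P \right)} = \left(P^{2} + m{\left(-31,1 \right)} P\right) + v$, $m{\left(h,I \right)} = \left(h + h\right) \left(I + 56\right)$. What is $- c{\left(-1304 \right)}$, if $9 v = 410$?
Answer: $- \frac{56779178}{9} \approx -6.3088 \cdot 10^{6}$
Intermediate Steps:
$v = \frac{410}{9}$ ($v = \frac{1}{9} \cdot 410 = \frac{410}{9} \approx 45.556$)
$m{\left(h,I \right)} = 2 h \left(56 + I\right)$
$c{\left(P \right)} = \frac{410}{9} + P^{2} - 3534 P$ ($c{\left(P \right)} = \left(P^{2} + 2 \left(-31\right) \left(56 + 1\right) P\right) + \frac{410}{9} = \left(P^{2} + 2 \left(-31\right) 57 P\right) + \frac{410}{9} = \left(P^{2} - 3534 P\right) + \frac{410}{9} = \frac{410}{9} + P^{2} - 3534 P$)
$- c{\left(-1304 \right)} = - (\frac{410}{9} + \left(-1304\right)^{2} - -4608336) = - (\frac{410}{9} + 1700416 + 4608336) = \left(-1\right) \frac{56779178}{9} = - \frac{56779178}{9}$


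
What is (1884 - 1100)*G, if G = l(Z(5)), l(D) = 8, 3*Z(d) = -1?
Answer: 6272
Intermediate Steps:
Z(d) = -⅓ (Z(d) = (⅓)*(-1) = -⅓)
G = 8
(1884 - 1100)*G = (1884 - 1100)*8 = 784*8 = 6272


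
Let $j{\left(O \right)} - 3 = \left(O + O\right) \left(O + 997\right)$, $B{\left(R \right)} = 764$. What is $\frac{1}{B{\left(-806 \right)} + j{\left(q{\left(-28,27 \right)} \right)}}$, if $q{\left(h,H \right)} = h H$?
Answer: $- \frac{1}{363625} \approx -2.7501 \cdot 10^{-6}$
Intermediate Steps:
$q{\left(h,H \right)} = H h$
$j{\left(O \right)} = 3 + 2 O \left(997 + O\right)$ ($j{\left(O \right)} = 3 + \left(O + O\right) \left(O + 997\right) = 3 + 2 O \left(997 + O\right)$)
$\frac{1}{B{\left(-806 \right)} + j{\left(q{\left(-28,27 \right)} \right)}} = \frac{1}{764 + \left(3 + 2 \left(27 \left(-28\right)\right)^{2} + 1994 \cdot 27 \left(-28\right)\right)} = \frac{1}{764 + \left(3 + 2 \left(-756\right)^{2} + 1994 \left(-756\right)\right)} = \frac{1}{764 + \left(3 + 2 \cdot 571536 - 1507464\right)} = \frac{1}{764 + \left(3 + 1143072 - 1507464\right)} = \frac{1}{764 - 364389} = \frac{1}{-363625} = - \frac{1}{363625}$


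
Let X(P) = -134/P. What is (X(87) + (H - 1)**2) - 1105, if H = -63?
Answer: 260083/87 ≈ 2989.5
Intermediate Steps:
(X(87) + (H - 1)**2) - 1105 = (-134/87 + (-63 - 1)**2) - 1105 = (-134*1/87 + (-64)**2) - 1105 = (-134/87 + 4096) - 1105 = 356218/87 - 1105 = 260083/87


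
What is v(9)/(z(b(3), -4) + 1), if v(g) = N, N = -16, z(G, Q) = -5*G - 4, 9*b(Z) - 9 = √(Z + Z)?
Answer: 1728/839 - 120*√6/839 ≈ 1.7093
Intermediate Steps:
b(Z) = 1 + √2*√Z/9 (b(Z) = 1 + √(Z + Z)/9 = 1 + √(2*Z)/9 = 1 + (√2*√Z)/9 = 1 + √2*√Z/9)
z(G, Q) = -4 - 5*G
v(g) = -16
v(9)/(z(b(3), -4) + 1) = -16/((-4 - 5*(1 + √2*√3/9)) + 1) = -16/((-4 - 5*(1 + √6/9)) + 1) = -16/((-4 + (-5 - 5*√6/9)) + 1) = -16/((-9 - 5*√6/9) + 1) = -16/(-8 - 5*√6/9)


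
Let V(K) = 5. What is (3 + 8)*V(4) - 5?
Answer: 50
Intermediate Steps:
(3 + 8)*V(4) - 5 = (3 + 8)*5 - 5 = 11*5 - 5 = 55 - 5 = 50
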